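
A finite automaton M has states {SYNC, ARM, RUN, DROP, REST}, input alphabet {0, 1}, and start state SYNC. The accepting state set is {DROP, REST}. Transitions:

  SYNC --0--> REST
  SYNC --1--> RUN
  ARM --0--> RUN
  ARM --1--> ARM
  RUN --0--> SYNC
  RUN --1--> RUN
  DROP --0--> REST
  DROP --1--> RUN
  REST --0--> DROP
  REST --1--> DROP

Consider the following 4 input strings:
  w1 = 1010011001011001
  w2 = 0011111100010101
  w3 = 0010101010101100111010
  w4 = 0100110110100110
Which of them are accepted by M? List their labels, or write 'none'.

w1:
  start at SYNC
  read '1': SYNC → RUN
  read '0': RUN → SYNC
  read '1': SYNC → RUN
  read '0': RUN → SYNC
  read '0': SYNC → REST
  read '1': REST → DROP
  read '1': DROP → RUN
  read '0': RUN → SYNC
  read '0': SYNC → REST
  read '1': REST → DROP
  read '0': DROP → REST
  read '1': REST → DROP
  read '1': DROP → RUN
  read '0': RUN → SYNC
  read '0': SYNC → REST
  read '1': REST → DROP
  end DROP, accepted
w2:
  start at SYNC
  read '0': SYNC → REST
  read '0': REST → DROP
  read '1': DROP → RUN
  read '1': RUN → RUN
  read '1': RUN → RUN
  read '1': RUN → RUN
  read '1': RUN → RUN
  read '1': RUN → RUN
  read '0': RUN → SYNC
  read '0': SYNC → REST
  read '0': REST → DROP
  read '1': DROP → RUN
  read '0': RUN → SYNC
  read '1': SYNC → RUN
  read '0': RUN → SYNC
  read '1': SYNC → RUN
  end RUN, rejected
w3:
  start at SYNC
  read '0': SYNC → REST
  read '0': REST → DROP
  read '1': DROP → RUN
  read '0': RUN → SYNC
  read '1': SYNC → RUN
  read '0': RUN → SYNC
  read '1': SYNC → RUN
  read '0': RUN → SYNC
  read '1': SYNC → RUN
  read '0': RUN → SYNC
  read '1': SYNC → RUN
  read '0': RUN → SYNC
  read '1': SYNC → RUN
  read '1': RUN → RUN
  read '0': RUN → SYNC
  read '0': SYNC → REST
  read '1': REST → DROP
  read '1': DROP → RUN
  read '1': RUN → RUN
  read '0': RUN → SYNC
  read '1': SYNC → RUN
  read '0': RUN → SYNC
  end SYNC, rejected
w4:
  start at SYNC
  read '0': SYNC → REST
  read '1': REST → DROP
  read '0': DROP → REST
  read '0': REST → DROP
  read '1': DROP → RUN
  read '1': RUN → RUN
  read '0': RUN → SYNC
  read '1': SYNC → RUN
  read '1': RUN → RUN
  read '0': RUN → SYNC
  read '1': SYNC → RUN
  read '0': RUN → SYNC
  read '0': SYNC → REST
  read '1': REST → DROP
  read '1': DROP → RUN
  read '0': RUN → SYNC
  end SYNC, rejected

w1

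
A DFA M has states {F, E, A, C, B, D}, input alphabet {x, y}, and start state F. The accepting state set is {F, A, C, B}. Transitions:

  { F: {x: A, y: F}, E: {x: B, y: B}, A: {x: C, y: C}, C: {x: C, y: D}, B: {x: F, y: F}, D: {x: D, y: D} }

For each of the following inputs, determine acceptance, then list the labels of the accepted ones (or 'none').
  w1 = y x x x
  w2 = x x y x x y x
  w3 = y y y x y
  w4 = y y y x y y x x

w1:
  start at F
  read 'y': F → F
  read 'x': F → A
  read 'x': A → C
  read 'x': C → C
  end C, accepted
w2:
  start at F
  read 'x': F → A
  read 'x': A → C
  read 'y': C → D
  read 'x': D → D
  read 'x': D → D
  read 'y': D → D
  read 'x': D → D
  end D, rejected
w3:
  start at F
  read 'y': F → F
  read 'y': F → F
  read 'y': F → F
  read 'x': F → A
  read 'y': A → C
  end C, accepted
w4:
  start at F
  read 'y': F → F
  read 'y': F → F
  read 'y': F → F
  read 'x': F → A
  read 'y': A → C
  read 'y': C → D
  read 'x': D → D
  read 'x': D → D
  end D, rejected

w1, w3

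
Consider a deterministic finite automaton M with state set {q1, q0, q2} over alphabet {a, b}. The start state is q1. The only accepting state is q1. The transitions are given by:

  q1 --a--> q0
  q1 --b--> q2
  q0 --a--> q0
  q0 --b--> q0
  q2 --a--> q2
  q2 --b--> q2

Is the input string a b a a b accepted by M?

q1 → q0 → q0 → q0 → q0 → q0
End state q0 is not accepting.

No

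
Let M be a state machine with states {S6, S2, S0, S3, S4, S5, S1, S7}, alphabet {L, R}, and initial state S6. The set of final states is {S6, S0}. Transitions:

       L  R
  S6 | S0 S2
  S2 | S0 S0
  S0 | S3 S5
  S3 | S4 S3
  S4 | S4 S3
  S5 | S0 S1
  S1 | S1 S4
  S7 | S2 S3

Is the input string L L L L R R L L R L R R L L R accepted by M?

No

Trace: S6 -L-> S0 -L-> S3 -L-> S4 -L-> S4 -R-> S3 -R-> S3 -L-> S4 -L-> S4 -R-> S3 -L-> S4 -R-> S3 -R-> S3 -L-> S4 -L-> S4 -R-> S3
End state S3 is not accepting.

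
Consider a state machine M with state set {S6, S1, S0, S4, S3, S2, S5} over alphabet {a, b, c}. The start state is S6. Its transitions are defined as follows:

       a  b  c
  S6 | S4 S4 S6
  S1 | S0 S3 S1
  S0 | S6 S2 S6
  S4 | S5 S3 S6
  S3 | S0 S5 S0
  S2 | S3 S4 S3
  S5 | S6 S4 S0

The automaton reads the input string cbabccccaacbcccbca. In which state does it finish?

Trace: S6 -c-> S6 -b-> S4 -a-> S5 -b-> S4 -c-> S6 -c-> S6 -c-> S6 -c-> S6 -a-> S4 -a-> S5 -c-> S0 -b-> S2 -c-> S3 -c-> S0 -c-> S6 -b-> S4 -c-> S6 -a-> S4

S4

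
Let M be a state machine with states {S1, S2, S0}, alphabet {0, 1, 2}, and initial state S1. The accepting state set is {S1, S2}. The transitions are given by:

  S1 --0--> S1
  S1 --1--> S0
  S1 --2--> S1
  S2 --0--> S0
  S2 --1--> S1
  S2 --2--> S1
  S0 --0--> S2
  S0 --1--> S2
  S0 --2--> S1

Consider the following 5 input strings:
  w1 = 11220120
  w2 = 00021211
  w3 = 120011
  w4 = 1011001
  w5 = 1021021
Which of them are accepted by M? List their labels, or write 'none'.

w1, w2, w3, w4

w1: Trace: S1 -1-> S0 -1-> S2 -2-> S1 -2-> S1 -0-> S1 -1-> S0 -2-> S1 -0-> S1  → end S1, accepted
w2: Trace: S1 -0-> S1 -0-> S1 -0-> S1 -2-> S1 -1-> S0 -2-> S1 -1-> S0 -1-> S2  → end S2, accepted
w3: Trace: S1 -1-> S0 -2-> S1 -0-> S1 -0-> S1 -1-> S0 -1-> S2  → end S2, accepted
w4: Trace: S1 -1-> S0 -0-> S2 -1-> S1 -1-> S0 -0-> S2 -0-> S0 -1-> S2  → end S2, accepted
w5: Trace: S1 -1-> S0 -0-> S2 -2-> S1 -1-> S0 -0-> S2 -2-> S1 -1-> S0  → end S0, rejected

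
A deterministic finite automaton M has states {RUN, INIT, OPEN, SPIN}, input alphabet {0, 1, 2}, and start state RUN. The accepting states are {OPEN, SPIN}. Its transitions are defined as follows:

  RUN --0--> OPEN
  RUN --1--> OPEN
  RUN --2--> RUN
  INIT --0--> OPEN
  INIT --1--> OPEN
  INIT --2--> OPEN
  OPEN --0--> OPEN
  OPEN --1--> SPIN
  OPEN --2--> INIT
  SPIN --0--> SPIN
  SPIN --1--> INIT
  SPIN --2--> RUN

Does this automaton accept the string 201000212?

RUN → RUN → OPEN → SPIN → SPIN → SPIN → SPIN → RUN → OPEN → INIT
End state INIT is not accepting.

No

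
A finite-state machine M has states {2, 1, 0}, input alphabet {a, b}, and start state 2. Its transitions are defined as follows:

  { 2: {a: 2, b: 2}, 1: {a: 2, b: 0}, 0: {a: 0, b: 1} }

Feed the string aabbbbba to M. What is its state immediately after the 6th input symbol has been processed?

2 → 2 → 2 → 2 → 2 → 2 → 2
After 6 symbols: 2.

2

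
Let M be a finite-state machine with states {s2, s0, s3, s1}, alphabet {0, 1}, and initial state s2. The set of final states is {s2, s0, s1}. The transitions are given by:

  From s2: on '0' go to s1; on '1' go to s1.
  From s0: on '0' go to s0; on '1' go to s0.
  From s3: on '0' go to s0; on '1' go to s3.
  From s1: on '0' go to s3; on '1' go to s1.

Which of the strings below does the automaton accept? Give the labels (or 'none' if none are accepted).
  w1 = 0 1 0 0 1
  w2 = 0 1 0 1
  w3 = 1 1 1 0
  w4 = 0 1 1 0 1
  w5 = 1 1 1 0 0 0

w1, w5

w1: s2 → s1 → s1 → s3 → s0 → s0  → end s0, accepted
w2: s2 → s1 → s1 → s3 → s3  → end s3, rejected
w3: s2 → s1 → s1 → s1 → s3  → end s3, rejected
w4: s2 → s1 → s1 → s1 → s3 → s3  → end s3, rejected
w5: s2 → s1 → s1 → s1 → s3 → s0 → s0  → end s0, accepted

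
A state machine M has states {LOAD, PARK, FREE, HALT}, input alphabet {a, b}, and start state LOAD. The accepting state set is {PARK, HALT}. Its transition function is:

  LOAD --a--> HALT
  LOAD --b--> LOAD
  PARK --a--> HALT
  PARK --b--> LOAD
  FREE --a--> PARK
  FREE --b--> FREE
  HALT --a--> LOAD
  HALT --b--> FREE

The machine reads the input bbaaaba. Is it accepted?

Yes

start at LOAD
read 'b': LOAD → LOAD
read 'b': LOAD → LOAD
read 'a': LOAD → HALT
read 'a': HALT → LOAD
read 'a': LOAD → HALT
read 'b': HALT → FREE
read 'a': FREE → PARK
End state PARK is accepting.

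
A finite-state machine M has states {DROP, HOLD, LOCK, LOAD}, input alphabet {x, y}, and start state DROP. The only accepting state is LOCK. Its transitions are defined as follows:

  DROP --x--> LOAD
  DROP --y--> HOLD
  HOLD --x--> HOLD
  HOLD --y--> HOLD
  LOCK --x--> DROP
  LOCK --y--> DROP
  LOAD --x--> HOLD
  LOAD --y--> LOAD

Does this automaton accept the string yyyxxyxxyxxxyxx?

DROP → HOLD → HOLD → HOLD → HOLD → HOLD → HOLD → HOLD → HOLD → HOLD → HOLD → HOLD → HOLD → HOLD → HOLD → HOLD
End state HOLD is not accepting.

No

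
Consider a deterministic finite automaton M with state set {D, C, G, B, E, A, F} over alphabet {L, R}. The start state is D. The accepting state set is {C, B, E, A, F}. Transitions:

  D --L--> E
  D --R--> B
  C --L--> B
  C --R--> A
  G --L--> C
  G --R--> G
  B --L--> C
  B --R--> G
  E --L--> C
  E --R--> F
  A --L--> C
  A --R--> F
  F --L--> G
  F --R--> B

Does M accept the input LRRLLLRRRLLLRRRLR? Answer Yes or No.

start at D
read 'L': D → E
read 'R': E → F
read 'R': F → B
read 'L': B → C
read 'L': C → B
read 'L': B → C
read 'R': C → A
read 'R': A → F
read 'R': F → B
read 'L': B → C
read 'L': C → B
read 'L': B → C
read 'R': C → A
read 'R': A → F
read 'R': F → B
read 'L': B → C
read 'R': C → A
End state A is accepting.

Yes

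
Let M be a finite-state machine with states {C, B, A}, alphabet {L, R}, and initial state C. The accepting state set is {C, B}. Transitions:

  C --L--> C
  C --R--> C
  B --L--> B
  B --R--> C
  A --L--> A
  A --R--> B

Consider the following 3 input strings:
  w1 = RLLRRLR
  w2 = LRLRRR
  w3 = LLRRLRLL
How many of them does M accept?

w1: Trace: C -R-> C -L-> C -L-> C -R-> C -R-> C -L-> C -R-> C  → end C, accepted
w2: Trace: C -L-> C -R-> C -L-> C -R-> C -R-> C -R-> C  → end C, accepted
w3: Trace: C -L-> C -L-> C -R-> C -R-> C -L-> C -R-> C -L-> C -L-> C  → end C, accepted

3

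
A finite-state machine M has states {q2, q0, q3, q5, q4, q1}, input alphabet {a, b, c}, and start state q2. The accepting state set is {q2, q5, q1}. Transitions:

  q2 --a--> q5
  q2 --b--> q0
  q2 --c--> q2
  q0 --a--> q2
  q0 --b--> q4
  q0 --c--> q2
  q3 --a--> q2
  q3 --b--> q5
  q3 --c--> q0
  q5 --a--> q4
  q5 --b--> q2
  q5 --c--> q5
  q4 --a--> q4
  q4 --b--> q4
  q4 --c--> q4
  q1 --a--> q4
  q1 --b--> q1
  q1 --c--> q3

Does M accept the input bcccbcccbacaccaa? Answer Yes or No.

No

q2 → q0 → q2 → q2 → q2 → q0 → q2 → q2 → q2 → q0 → q2 → q2 → q5 → q5 → q5 → q4 → q4
End state q4 is not accepting.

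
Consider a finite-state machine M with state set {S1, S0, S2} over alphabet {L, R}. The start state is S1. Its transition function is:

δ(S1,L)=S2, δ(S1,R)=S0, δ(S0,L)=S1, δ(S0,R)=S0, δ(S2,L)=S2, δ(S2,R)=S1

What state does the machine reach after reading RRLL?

Trace: S1 -R-> S0 -R-> S0 -L-> S1 -L-> S2

S2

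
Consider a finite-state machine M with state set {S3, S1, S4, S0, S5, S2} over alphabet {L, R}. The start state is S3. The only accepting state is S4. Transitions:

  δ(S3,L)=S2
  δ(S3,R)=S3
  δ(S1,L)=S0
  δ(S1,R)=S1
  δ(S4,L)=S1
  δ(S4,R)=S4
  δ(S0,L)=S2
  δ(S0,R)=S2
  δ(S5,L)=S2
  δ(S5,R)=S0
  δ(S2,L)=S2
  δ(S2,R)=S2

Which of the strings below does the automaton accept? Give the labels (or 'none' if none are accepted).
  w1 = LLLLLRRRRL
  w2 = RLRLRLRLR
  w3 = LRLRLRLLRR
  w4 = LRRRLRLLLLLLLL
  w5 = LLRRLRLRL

none

w1: S3 → S2 → S2 → S2 → S2 → S2 → S2 → S2 → S2 → S2 → S2  → end S2, rejected
w2: S3 → S3 → S2 → S2 → S2 → S2 → S2 → S2 → S2 → S2  → end S2, rejected
w3: S3 → S2 → S2 → S2 → S2 → S2 → S2 → S2 → S2 → S2 → S2  → end S2, rejected
w4: S3 → S2 → S2 → S2 → S2 → S2 → S2 → S2 → S2 → S2 → S2 → S2 → S2 → S2 → S2  → end S2, rejected
w5: S3 → S2 → S2 → S2 → S2 → S2 → S2 → S2 → S2 → S2  → end S2, rejected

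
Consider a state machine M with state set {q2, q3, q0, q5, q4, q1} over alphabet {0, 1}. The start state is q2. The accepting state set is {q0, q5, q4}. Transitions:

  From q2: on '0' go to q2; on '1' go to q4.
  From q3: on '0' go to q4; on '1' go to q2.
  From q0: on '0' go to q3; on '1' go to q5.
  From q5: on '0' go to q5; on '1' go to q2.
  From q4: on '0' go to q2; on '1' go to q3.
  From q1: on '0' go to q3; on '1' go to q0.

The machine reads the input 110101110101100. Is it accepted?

No

q2 → q4 → q3 → q4 → q3 → q4 → q3 → q2 → q4 → q2 → q4 → q2 → q4 → q3 → q4 → q2
End state q2 is not accepting.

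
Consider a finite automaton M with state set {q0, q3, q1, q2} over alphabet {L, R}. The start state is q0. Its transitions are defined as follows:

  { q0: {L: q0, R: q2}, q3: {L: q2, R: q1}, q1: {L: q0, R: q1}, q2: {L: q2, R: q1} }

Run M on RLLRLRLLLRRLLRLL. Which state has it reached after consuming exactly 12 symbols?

q0

Trace: q0 -R-> q2 -L-> q2 -L-> q2 -R-> q1 -L-> q0 -R-> q2 -L-> q2 -L-> q2 -L-> q2 -R-> q1 -R-> q1 -L-> q0
After 12 symbols: q0.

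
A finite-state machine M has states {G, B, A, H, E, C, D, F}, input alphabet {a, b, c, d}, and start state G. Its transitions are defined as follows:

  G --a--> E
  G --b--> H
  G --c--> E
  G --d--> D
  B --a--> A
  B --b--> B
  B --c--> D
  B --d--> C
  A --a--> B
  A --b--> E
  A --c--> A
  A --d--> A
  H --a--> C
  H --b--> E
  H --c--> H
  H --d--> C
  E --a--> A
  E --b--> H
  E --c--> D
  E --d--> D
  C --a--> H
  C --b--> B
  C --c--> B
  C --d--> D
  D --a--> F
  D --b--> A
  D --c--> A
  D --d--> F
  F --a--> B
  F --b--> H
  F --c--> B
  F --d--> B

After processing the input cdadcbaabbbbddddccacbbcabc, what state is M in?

H

start at G
read 'c': G → E
read 'd': E → D
read 'a': D → F
read 'd': F → B
read 'c': B → D
read 'b': D → A
read 'a': A → B
read 'a': B → A
read 'b': A → E
read 'b': E → H
read 'b': H → E
read 'b': E → H
read 'd': H → C
read 'd': C → D
read 'd': D → F
read 'd': F → B
read 'c': B → D
read 'c': D → A
read 'a': A → B
read 'c': B → D
read 'b': D → A
read 'b': A → E
read 'c': E → D
read 'a': D → F
read 'b': F → H
read 'c': H → H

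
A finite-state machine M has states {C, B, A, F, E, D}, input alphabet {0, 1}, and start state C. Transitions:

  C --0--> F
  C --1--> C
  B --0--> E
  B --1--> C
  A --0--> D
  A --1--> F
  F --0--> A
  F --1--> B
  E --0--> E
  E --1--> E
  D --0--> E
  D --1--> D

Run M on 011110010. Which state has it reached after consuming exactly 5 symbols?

start at C
read '0': C → F
read '1': F → B
read '1': B → C
read '1': C → C
read '1': C → C
After 5 symbols: C.

C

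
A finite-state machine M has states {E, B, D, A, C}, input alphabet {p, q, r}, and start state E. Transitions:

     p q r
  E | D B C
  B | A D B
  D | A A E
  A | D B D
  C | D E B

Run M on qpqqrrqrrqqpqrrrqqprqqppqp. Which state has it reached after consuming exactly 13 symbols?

A

Trace: E -q-> B -p-> A -q-> B -q-> D -r-> E -r-> C -q-> E -r-> C -r-> B -q-> D -q-> A -p-> D -q-> A
After 13 symbols: A.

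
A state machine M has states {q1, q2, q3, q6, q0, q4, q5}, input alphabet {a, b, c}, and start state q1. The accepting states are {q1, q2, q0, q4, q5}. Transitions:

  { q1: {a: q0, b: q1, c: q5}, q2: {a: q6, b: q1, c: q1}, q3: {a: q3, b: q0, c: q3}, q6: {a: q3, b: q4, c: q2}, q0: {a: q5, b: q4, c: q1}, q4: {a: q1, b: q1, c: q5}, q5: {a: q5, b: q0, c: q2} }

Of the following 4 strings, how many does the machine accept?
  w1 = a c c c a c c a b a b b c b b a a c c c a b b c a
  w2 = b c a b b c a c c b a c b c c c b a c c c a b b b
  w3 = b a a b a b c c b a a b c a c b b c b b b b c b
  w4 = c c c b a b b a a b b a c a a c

4

w1: Trace: q1 -a-> q0 -c-> q1 -c-> q5 -c-> q2 -a-> q6 -c-> q2 -c-> q1 -a-> q0 -b-> q4 -a-> q1 -b-> q1 -b-> q1 -c-> q5 -b-> q0 -b-> q4 -a-> q1 -a-> q0 -c-> q1 -c-> q5 -c-> q2 -a-> q6 -b-> q4 -b-> q1 -c-> q5 -a-> q5  → end q5, accepted
w2: Trace: q1 -b-> q1 -c-> q5 -a-> q5 -b-> q0 -b-> q4 -c-> q5 -a-> q5 -c-> q2 -c-> q1 -b-> q1 -a-> q0 -c-> q1 -b-> q1 -c-> q5 -c-> q2 -c-> q1 -b-> q1 -a-> q0 -c-> q1 -c-> q5 -c-> q2 -a-> q6 -b-> q4 -b-> q1 -b-> q1  → end q1, accepted
w3: Trace: q1 -b-> q1 -a-> q0 -a-> q5 -b-> q0 -a-> q5 -b-> q0 -c-> q1 -c-> q5 -b-> q0 -a-> q5 -a-> q5 -b-> q0 -c-> q1 -a-> q0 -c-> q1 -b-> q1 -b-> q1 -c-> q5 -b-> q0 -b-> q4 -b-> q1 -b-> q1 -c-> q5 -b-> q0  → end q0, accepted
w4: Trace: q1 -c-> q5 -c-> q2 -c-> q1 -b-> q1 -a-> q0 -b-> q4 -b-> q1 -a-> q0 -a-> q5 -b-> q0 -b-> q4 -a-> q1 -c-> q5 -a-> q5 -a-> q5 -c-> q2  → end q2, accepted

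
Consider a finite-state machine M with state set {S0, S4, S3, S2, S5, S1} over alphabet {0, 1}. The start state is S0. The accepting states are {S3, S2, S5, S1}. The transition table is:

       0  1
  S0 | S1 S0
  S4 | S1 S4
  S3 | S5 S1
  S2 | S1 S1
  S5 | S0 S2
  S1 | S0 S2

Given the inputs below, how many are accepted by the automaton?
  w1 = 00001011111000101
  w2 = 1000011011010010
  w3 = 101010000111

w1: Trace: S0 -0-> S1 -0-> S0 -0-> S1 -0-> S0 -1-> S0 -0-> S1 -1-> S2 -1-> S1 -1-> S2 -1-> S1 -1-> S2 -0-> S1 -0-> S0 -0-> S1 -1-> S2 -0-> S1 -1-> S2  → end S2, accepted
w2: Trace: S0 -1-> S0 -0-> S1 -0-> S0 -0-> S1 -0-> S0 -1-> S0 -1-> S0 -0-> S1 -1-> S2 -1-> S1 -0-> S0 -1-> S0 -0-> S1 -0-> S0 -1-> S0 -0-> S1  → end S1, accepted
w3: Trace: S0 -1-> S0 -0-> S1 -1-> S2 -0-> S1 -1-> S2 -0-> S1 -0-> S0 -0-> S1 -0-> S0 -1-> S0 -1-> S0 -1-> S0  → end S0, rejected

2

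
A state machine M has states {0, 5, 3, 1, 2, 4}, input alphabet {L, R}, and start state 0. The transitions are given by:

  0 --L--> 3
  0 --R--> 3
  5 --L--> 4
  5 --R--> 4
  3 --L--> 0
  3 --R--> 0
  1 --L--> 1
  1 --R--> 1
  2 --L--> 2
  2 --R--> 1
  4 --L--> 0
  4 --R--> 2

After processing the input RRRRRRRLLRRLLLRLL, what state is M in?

start at 0
read 'R': 0 → 3
read 'R': 3 → 0
read 'R': 0 → 3
read 'R': 3 → 0
read 'R': 0 → 3
read 'R': 3 → 0
read 'R': 0 → 3
read 'L': 3 → 0
read 'L': 0 → 3
read 'R': 3 → 0
read 'R': 0 → 3
read 'L': 3 → 0
read 'L': 0 → 3
read 'L': 3 → 0
read 'R': 0 → 3
read 'L': 3 → 0
read 'L': 0 → 3

3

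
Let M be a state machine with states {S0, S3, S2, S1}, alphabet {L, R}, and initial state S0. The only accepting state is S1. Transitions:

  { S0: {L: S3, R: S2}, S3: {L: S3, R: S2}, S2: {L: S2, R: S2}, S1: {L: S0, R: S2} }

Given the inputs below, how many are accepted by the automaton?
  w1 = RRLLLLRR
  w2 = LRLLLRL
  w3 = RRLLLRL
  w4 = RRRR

w1: Trace: S0 -R-> S2 -R-> S2 -L-> S2 -L-> S2 -L-> S2 -L-> S2 -R-> S2 -R-> S2  → end S2, rejected
w2: Trace: S0 -L-> S3 -R-> S2 -L-> S2 -L-> S2 -L-> S2 -R-> S2 -L-> S2  → end S2, rejected
w3: Trace: S0 -R-> S2 -R-> S2 -L-> S2 -L-> S2 -L-> S2 -R-> S2 -L-> S2  → end S2, rejected
w4: Trace: S0 -R-> S2 -R-> S2 -R-> S2 -R-> S2  → end S2, rejected

0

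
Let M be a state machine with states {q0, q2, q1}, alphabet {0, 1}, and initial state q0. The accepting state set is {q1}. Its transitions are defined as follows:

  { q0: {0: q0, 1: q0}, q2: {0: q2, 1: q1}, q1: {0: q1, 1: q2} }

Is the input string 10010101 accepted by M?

No

q0 → q0 → q0 → q0 → q0 → q0 → q0 → q0 → q0
End state q0 is not accepting.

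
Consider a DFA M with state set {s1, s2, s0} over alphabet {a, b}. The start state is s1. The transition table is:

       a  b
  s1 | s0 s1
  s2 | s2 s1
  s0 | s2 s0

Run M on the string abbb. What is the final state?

s0

Trace: s1 -a-> s0 -b-> s0 -b-> s0 -b-> s0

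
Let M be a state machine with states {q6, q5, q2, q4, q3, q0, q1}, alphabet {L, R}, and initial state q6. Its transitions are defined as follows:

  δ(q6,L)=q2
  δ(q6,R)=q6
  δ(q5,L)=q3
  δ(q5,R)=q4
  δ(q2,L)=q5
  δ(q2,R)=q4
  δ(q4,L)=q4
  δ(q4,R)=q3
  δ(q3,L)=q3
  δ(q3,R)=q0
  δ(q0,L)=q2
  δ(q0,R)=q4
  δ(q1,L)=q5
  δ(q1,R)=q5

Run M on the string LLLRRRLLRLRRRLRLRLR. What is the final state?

q0

Trace: q6 -L-> q2 -L-> q5 -L-> q3 -R-> q0 -R-> q4 -R-> q3 -L-> q3 -L-> q3 -R-> q0 -L-> q2 -R-> q4 -R-> q3 -R-> q0 -L-> q2 -R-> q4 -L-> q4 -R-> q3 -L-> q3 -R-> q0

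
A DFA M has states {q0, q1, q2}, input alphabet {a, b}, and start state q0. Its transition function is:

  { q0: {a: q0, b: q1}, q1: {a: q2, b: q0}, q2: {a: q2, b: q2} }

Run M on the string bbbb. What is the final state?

q0

start at q0
read 'b': q0 → q1
read 'b': q1 → q0
read 'b': q0 → q1
read 'b': q1 → q0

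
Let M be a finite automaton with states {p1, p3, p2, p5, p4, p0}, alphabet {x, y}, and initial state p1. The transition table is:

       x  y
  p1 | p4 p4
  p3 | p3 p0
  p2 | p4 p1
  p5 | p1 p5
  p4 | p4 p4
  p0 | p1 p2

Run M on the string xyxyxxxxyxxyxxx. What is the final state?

Trace: p1 -x-> p4 -y-> p4 -x-> p4 -y-> p4 -x-> p4 -x-> p4 -x-> p4 -x-> p4 -y-> p4 -x-> p4 -x-> p4 -y-> p4 -x-> p4 -x-> p4 -x-> p4

p4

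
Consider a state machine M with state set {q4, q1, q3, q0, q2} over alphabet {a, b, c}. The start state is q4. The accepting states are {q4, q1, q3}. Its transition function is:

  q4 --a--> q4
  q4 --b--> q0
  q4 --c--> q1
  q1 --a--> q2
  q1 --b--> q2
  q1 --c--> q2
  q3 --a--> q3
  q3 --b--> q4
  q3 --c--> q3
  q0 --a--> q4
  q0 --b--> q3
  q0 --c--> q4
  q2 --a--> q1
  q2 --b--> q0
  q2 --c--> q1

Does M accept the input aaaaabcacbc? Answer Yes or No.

Yes

q4 → q4 → q4 → q4 → q4 → q4 → q0 → q4 → q4 → q1 → q2 → q1
End state q1 is accepting.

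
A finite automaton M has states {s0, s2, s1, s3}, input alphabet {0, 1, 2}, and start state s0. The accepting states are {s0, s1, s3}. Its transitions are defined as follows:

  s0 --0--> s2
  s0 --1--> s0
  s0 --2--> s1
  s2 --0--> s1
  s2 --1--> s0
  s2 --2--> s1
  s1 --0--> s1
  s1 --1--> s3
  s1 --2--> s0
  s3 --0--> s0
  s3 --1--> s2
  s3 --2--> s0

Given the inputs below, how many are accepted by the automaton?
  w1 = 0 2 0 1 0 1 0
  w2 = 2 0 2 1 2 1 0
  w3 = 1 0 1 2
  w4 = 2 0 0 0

w1: Trace: s0 -0-> s2 -2-> s1 -0-> s1 -1-> s3 -0-> s0 -1-> s0 -0-> s2  → end s2, rejected
w2: Trace: s0 -2-> s1 -0-> s1 -2-> s0 -1-> s0 -2-> s1 -1-> s3 -0-> s0  → end s0, accepted
w3: Trace: s0 -1-> s0 -0-> s2 -1-> s0 -2-> s1  → end s1, accepted
w4: Trace: s0 -2-> s1 -0-> s1 -0-> s1 -0-> s1  → end s1, accepted

3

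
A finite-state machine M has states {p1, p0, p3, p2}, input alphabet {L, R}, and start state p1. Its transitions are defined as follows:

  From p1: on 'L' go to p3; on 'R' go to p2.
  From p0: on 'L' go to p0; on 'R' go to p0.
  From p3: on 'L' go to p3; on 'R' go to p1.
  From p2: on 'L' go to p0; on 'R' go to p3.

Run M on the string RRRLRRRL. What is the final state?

p1 → p2 → p3 → p1 → p3 → p1 → p2 → p3 → p3

p3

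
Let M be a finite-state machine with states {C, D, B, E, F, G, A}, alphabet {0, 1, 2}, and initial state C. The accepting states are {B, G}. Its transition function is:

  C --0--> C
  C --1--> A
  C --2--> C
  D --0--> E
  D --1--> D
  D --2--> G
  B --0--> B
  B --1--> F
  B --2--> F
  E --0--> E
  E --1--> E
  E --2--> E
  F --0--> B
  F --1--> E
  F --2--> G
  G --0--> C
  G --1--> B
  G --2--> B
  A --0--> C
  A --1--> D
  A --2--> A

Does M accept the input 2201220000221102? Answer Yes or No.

Trace: C -2-> C -2-> C -0-> C -1-> A -2-> A -2-> A -0-> C -0-> C -0-> C -0-> C -2-> C -2-> C -1-> A -1-> D -0-> E -2-> E
End state E is not accepting.

No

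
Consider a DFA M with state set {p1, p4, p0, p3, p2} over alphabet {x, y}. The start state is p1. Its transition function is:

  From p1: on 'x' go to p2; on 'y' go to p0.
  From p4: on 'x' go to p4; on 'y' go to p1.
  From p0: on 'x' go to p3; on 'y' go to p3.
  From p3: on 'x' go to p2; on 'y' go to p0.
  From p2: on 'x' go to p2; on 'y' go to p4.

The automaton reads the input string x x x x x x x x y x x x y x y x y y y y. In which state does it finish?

p0

start at p1
read 'x': p1 → p2
read 'x': p2 → p2
read 'x': p2 → p2
read 'x': p2 → p2
read 'x': p2 → p2
read 'x': p2 → p2
read 'x': p2 → p2
read 'x': p2 → p2
read 'y': p2 → p4
read 'x': p4 → p4
read 'x': p4 → p4
read 'x': p4 → p4
read 'y': p4 → p1
read 'x': p1 → p2
read 'y': p2 → p4
read 'x': p4 → p4
read 'y': p4 → p1
read 'y': p1 → p0
read 'y': p0 → p3
read 'y': p3 → p0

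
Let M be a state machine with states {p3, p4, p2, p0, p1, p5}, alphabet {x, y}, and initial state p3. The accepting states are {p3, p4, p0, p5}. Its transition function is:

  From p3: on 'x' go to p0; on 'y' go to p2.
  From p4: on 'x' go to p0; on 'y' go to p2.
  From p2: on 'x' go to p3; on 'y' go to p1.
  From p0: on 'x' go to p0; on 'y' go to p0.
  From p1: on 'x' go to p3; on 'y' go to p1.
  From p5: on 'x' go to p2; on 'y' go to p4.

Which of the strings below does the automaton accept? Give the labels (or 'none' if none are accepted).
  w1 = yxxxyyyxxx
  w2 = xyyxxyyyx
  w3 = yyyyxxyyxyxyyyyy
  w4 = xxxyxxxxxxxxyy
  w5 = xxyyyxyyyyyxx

w1, w2, w3, w4, w5

w1:
  start at p3
  read 'y': p3 → p2
  read 'x': p2 → p3
  read 'x': p3 → p0
  read 'x': p0 → p0
  read 'y': p0 → p0
  read 'y': p0 → p0
  read 'y': p0 → p0
  read 'x': p0 → p0
  read 'x': p0 → p0
  read 'x': p0 → p0
  end p0, accepted
w2:
  start at p3
  read 'x': p3 → p0
  read 'y': p0 → p0
  read 'y': p0 → p0
  read 'x': p0 → p0
  read 'x': p0 → p0
  read 'y': p0 → p0
  read 'y': p0 → p0
  read 'y': p0 → p0
  read 'x': p0 → p0
  end p0, accepted
w3:
  start at p3
  read 'y': p3 → p2
  read 'y': p2 → p1
  read 'y': p1 → p1
  read 'y': p1 → p1
  read 'x': p1 → p3
  read 'x': p3 → p0
  read 'y': p0 → p0
  read 'y': p0 → p0
  read 'x': p0 → p0
  read 'y': p0 → p0
  read 'x': p0 → p0
  read 'y': p0 → p0
  read 'y': p0 → p0
  read 'y': p0 → p0
  read 'y': p0 → p0
  read 'y': p0 → p0
  end p0, accepted
w4:
  start at p3
  read 'x': p3 → p0
  read 'x': p0 → p0
  read 'x': p0 → p0
  read 'y': p0 → p0
  read 'x': p0 → p0
  read 'x': p0 → p0
  read 'x': p0 → p0
  read 'x': p0 → p0
  read 'x': p0 → p0
  read 'x': p0 → p0
  read 'x': p0 → p0
  read 'x': p0 → p0
  read 'y': p0 → p0
  read 'y': p0 → p0
  end p0, accepted
w5:
  start at p3
  read 'x': p3 → p0
  read 'x': p0 → p0
  read 'y': p0 → p0
  read 'y': p0 → p0
  read 'y': p0 → p0
  read 'x': p0 → p0
  read 'y': p0 → p0
  read 'y': p0 → p0
  read 'y': p0 → p0
  read 'y': p0 → p0
  read 'y': p0 → p0
  read 'x': p0 → p0
  read 'x': p0 → p0
  end p0, accepted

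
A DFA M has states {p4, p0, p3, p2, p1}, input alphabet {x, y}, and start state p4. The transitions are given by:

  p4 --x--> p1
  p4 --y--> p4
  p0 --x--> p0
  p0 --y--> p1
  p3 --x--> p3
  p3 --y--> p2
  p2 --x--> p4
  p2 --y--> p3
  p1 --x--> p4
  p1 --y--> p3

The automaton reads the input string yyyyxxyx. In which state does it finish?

start at p4
read 'y': p4 → p4
read 'y': p4 → p4
read 'y': p4 → p4
read 'y': p4 → p4
read 'x': p4 → p1
read 'x': p1 → p4
read 'y': p4 → p4
read 'x': p4 → p1

p1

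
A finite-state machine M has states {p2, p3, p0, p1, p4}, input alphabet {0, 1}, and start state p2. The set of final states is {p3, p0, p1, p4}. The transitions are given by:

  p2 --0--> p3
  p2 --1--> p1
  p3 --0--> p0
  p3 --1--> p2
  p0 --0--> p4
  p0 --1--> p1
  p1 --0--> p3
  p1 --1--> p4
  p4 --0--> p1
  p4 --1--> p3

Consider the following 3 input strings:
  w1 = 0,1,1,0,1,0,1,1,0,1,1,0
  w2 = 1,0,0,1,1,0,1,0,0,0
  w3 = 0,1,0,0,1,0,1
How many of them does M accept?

w1: Trace: p2 -0-> p3 -1-> p2 -1-> p1 -0-> p3 -1-> p2 -0-> p3 -1-> p2 -1-> p1 -0-> p3 -1-> p2 -1-> p1 -0-> p3  → end p3, accepted
w2: Trace: p2 -1-> p1 -0-> p3 -0-> p0 -1-> p1 -1-> p4 -0-> p1 -1-> p4 -0-> p1 -0-> p3 -0-> p0  → end p0, accepted
w3: Trace: p2 -0-> p3 -1-> p2 -0-> p3 -0-> p0 -1-> p1 -0-> p3 -1-> p2  → end p2, rejected

2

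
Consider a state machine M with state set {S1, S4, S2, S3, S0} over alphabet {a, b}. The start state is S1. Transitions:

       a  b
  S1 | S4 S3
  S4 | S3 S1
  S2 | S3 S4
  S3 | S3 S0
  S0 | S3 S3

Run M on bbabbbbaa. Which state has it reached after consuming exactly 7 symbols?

S3

Trace: S1 -b-> S3 -b-> S0 -a-> S3 -b-> S0 -b-> S3 -b-> S0 -b-> S3
After 7 symbols: S3.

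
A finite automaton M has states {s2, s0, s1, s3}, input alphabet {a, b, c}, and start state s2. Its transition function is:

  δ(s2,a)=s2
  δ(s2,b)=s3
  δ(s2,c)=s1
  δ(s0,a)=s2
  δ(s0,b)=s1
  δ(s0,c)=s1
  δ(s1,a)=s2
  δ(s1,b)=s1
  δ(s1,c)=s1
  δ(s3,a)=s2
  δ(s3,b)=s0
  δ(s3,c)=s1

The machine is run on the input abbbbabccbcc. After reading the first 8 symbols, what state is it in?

s1

s2 → s2 → s3 → s0 → s1 → s1 → s2 → s3 → s1
After 8 symbols: s1.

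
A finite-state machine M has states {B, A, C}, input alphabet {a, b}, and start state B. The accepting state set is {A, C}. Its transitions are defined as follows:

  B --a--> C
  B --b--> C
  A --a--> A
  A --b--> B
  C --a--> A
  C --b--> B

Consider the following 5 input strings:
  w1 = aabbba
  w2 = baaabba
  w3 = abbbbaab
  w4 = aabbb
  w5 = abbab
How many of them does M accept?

2

w1: Trace: B -a-> C -a-> A -b-> B -b-> C -b-> B -a-> C  → end C, accepted
w2: Trace: B -b-> C -a-> A -a-> A -a-> A -b-> B -b-> C -a-> A  → end A, accepted
w3: Trace: B -a-> C -b-> B -b-> C -b-> B -b-> C -a-> A -a-> A -b-> B  → end B, rejected
w4: Trace: B -a-> C -a-> A -b-> B -b-> C -b-> B  → end B, rejected
w5: Trace: B -a-> C -b-> B -b-> C -a-> A -b-> B  → end B, rejected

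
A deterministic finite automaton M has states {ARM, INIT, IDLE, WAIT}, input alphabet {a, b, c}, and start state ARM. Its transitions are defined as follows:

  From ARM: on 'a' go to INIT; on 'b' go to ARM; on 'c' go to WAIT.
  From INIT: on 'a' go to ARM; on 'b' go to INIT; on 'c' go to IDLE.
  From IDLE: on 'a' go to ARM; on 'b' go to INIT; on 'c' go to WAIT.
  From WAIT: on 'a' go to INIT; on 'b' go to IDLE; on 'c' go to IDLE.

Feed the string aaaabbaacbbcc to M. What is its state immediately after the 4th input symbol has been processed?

ARM

ARM → INIT → ARM → INIT → ARM
After 4 symbols: ARM.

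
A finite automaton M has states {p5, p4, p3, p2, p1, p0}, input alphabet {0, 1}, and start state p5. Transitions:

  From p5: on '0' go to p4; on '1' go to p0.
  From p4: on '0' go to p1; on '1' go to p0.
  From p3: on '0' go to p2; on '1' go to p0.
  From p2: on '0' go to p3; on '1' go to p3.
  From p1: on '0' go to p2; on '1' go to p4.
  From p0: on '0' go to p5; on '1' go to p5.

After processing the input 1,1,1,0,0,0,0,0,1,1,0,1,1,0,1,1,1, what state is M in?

start at p5
read '1': p5 → p0
read '1': p0 → p5
read '1': p5 → p0
read '0': p0 → p5
read '0': p5 → p4
read '0': p4 → p1
read '0': p1 → p2
read '0': p2 → p3
read '1': p3 → p0
read '1': p0 → p5
read '0': p5 → p4
read '1': p4 → p0
read '1': p0 → p5
read '0': p5 → p4
read '1': p4 → p0
read '1': p0 → p5
read '1': p5 → p0

p0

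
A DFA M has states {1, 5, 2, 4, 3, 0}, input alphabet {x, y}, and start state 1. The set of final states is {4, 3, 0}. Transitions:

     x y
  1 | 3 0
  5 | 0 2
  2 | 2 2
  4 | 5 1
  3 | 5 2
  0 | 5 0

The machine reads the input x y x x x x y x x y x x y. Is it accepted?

No

start at 1
read 'x': 1 → 3
read 'y': 3 → 2
read 'x': 2 → 2
read 'x': 2 → 2
read 'x': 2 → 2
read 'x': 2 → 2
read 'y': 2 → 2
read 'x': 2 → 2
read 'x': 2 → 2
read 'y': 2 → 2
read 'x': 2 → 2
read 'x': 2 → 2
read 'y': 2 → 2
End state 2 is not accepting.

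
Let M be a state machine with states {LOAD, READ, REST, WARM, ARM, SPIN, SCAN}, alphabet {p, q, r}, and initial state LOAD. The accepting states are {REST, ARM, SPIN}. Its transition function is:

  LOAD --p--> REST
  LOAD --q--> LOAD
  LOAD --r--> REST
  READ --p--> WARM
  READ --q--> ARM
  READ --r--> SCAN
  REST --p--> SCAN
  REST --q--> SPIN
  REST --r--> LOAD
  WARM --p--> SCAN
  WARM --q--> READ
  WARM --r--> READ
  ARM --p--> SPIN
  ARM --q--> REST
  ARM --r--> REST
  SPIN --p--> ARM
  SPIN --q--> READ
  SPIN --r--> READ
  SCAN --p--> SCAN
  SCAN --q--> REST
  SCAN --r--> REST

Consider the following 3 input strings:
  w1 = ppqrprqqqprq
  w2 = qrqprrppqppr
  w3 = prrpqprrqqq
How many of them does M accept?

1

w1:
  start at LOAD
  read 'p': LOAD → REST
  read 'p': REST → SCAN
  read 'q': SCAN → REST
  read 'r': REST → LOAD
  read 'p': LOAD → REST
  read 'r': REST → LOAD
  read 'q': LOAD → LOAD
  read 'q': LOAD → LOAD
  read 'q': LOAD → LOAD
  read 'p': LOAD → REST
  read 'r': REST → LOAD
  read 'q': LOAD → LOAD
  end LOAD, rejected
w2:
  start at LOAD
  read 'q': LOAD → LOAD
  read 'r': LOAD → REST
  read 'q': REST → SPIN
  read 'p': SPIN → ARM
  read 'r': ARM → REST
  read 'r': REST → LOAD
  read 'p': LOAD → REST
  read 'p': REST → SCAN
  read 'q': SCAN → REST
  read 'p': REST → SCAN
  read 'p': SCAN → SCAN
  read 'r': SCAN → REST
  end REST, accepted
w3:
  start at LOAD
  read 'p': LOAD → REST
  read 'r': REST → LOAD
  read 'r': LOAD → REST
  read 'p': REST → SCAN
  read 'q': SCAN → REST
  read 'p': REST → SCAN
  read 'r': SCAN → REST
  read 'r': REST → LOAD
  read 'q': LOAD → LOAD
  read 'q': LOAD → LOAD
  read 'q': LOAD → LOAD
  end LOAD, rejected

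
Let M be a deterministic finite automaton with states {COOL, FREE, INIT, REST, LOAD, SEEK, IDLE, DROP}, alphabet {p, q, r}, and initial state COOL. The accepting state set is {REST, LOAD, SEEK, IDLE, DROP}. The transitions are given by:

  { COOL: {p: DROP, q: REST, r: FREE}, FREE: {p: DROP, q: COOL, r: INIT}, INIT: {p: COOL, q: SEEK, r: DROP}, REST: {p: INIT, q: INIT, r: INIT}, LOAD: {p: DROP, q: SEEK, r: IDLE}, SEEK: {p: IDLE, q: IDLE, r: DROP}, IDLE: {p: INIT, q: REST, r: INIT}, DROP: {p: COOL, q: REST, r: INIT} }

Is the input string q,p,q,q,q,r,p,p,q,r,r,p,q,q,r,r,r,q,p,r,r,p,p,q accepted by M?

Yes

COOL → REST → INIT → SEEK → IDLE → REST → INIT → COOL → DROP → REST → INIT → DROP → COOL → REST → INIT → DROP → INIT → DROP → REST → INIT → DROP → INIT → COOL → DROP → REST
End state REST is accepting.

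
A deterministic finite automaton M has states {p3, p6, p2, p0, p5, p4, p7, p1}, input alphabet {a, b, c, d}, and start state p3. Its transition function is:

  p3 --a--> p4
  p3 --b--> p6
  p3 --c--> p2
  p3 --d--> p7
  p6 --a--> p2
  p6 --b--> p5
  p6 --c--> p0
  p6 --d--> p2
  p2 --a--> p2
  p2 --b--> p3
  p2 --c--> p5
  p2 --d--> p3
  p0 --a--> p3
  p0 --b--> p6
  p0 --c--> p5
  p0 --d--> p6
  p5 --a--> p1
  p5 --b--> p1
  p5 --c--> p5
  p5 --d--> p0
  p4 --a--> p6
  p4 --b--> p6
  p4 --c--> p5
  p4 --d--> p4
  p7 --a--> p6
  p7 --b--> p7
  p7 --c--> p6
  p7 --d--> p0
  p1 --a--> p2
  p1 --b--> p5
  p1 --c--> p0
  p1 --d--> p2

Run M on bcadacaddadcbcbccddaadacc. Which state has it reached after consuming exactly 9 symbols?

start at p3
read 'b': p3 → p6
read 'c': p6 → p0
read 'a': p0 → p3
read 'd': p3 → p7
read 'a': p7 → p6
read 'c': p6 → p0
read 'a': p0 → p3
read 'd': p3 → p7
read 'd': p7 → p0
After 9 symbols: p0.

p0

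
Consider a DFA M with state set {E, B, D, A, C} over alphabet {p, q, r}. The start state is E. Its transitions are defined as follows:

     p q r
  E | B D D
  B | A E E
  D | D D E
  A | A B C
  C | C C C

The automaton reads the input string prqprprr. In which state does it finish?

D

Trace: E -p-> B -r-> E -q-> D -p-> D -r-> E -p-> B -r-> E -r-> D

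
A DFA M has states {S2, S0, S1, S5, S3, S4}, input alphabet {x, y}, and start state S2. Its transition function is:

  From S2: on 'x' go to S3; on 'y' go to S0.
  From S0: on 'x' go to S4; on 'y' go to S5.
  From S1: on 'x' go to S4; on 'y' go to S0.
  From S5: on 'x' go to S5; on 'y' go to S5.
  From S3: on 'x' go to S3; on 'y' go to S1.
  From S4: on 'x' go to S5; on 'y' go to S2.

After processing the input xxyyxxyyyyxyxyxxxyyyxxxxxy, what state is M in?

start at S2
read 'x': S2 → S3
read 'x': S3 → S3
read 'y': S3 → S1
read 'y': S1 → S0
read 'x': S0 → S4
read 'x': S4 → S5
read 'y': S5 → S5
read 'y': S5 → S5
read 'y': S5 → S5
read 'y': S5 → S5
read 'x': S5 → S5
read 'y': S5 → S5
read 'x': S5 → S5
read 'y': S5 → S5
read 'x': S5 → S5
read 'x': S5 → S5
read 'x': S5 → S5
read 'y': S5 → S5
read 'y': S5 → S5
read 'y': S5 → S5
read 'x': S5 → S5
read 'x': S5 → S5
read 'x': S5 → S5
read 'x': S5 → S5
read 'x': S5 → S5
read 'y': S5 → S5

S5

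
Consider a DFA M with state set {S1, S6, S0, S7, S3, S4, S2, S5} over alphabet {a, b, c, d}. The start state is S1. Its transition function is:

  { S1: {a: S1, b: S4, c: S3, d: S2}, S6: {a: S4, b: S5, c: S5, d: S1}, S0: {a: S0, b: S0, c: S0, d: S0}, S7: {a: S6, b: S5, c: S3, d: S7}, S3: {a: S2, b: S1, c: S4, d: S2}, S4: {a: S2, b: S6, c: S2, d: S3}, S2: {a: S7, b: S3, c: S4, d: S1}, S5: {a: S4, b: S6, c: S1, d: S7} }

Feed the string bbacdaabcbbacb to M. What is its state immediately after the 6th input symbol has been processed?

Trace: S1 -b-> S4 -b-> S6 -a-> S4 -c-> S2 -d-> S1 -a-> S1
After 6 symbols: S1.

S1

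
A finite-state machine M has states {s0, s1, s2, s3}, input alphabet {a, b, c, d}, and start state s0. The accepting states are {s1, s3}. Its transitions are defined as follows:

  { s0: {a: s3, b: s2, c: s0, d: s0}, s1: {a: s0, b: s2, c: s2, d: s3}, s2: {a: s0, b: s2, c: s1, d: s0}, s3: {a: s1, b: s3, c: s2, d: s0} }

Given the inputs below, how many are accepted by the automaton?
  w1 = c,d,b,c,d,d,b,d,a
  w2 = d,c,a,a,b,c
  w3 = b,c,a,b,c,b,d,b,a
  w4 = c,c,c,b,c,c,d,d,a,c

2

w1: s0 → s0 → s0 → s2 → s1 → s3 → s0 → s2 → s0 → s3  → end s3, accepted
w2: s0 → s0 → s0 → s3 → s1 → s2 → s1  → end s1, accepted
w3: s0 → s2 → s1 → s0 → s2 → s1 → s2 → s0 → s2 → s0  → end s0, rejected
w4: s0 → s0 → s0 → s0 → s2 → s1 → s2 → s0 → s0 → s3 → s2  → end s2, rejected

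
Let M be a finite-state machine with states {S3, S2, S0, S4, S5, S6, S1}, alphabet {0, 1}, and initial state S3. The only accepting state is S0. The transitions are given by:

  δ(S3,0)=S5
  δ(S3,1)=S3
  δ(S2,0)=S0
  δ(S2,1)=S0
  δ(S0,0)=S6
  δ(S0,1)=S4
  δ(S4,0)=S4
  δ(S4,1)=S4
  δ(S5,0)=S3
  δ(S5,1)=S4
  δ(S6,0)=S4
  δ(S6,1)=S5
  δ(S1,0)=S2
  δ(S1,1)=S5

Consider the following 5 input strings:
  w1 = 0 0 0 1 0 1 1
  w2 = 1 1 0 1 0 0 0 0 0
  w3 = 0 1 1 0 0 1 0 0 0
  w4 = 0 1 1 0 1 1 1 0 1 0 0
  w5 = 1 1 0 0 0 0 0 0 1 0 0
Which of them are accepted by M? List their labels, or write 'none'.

w1:
  start at S3
  read '0': S3 → S5
  read '0': S5 → S3
  read '0': S3 → S5
  read '1': S5 → S4
  read '0': S4 → S4
  read '1': S4 → S4
  read '1': S4 → S4
  end S4, rejected
w2:
  start at S3
  read '1': S3 → S3
  read '1': S3 → S3
  read '0': S3 → S5
  read '1': S5 → S4
  read '0': S4 → S4
  read '0': S4 → S4
  read '0': S4 → S4
  read '0': S4 → S4
  read '0': S4 → S4
  end S4, rejected
w3:
  start at S3
  read '0': S3 → S5
  read '1': S5 → S4
  read '1': S4 → S4
  read '0': S4 → S4
  read '0': S4 → S4
  read '1': S4 → S4
  read '0': S4 → S4
  read '0': S4 → S4
  read '0': S4 → S4
  end S4, rejected
w4:
  start at S3
  read '0': S3 → S5
  read '1': S5 → S4
  read '1': S4 → S4
  read '0': S4 → S4
  read '1': S4 → S4
  read '1': S4 → S4
  read '1': S4 → S4
  read '0': S4 → S4
  read '1': S4 → S4
  read '0': S4 → S4
  read '0': S4 → S4
  end S4, rejected
w5:
  start at S3
  read '1': S3 → S3
  read '1': S3 → S3
  read '0': S3 → S5
  read '0': S5 → S3
  read '0': S3 → S5
  read '0': S5 → S3
  read '0': S3 → S5
  read '0': S5 → S3
  read '1': S3 → S3
  read '0': S3 → S5
  read '0': S5 → S3
  end S3, rejected

none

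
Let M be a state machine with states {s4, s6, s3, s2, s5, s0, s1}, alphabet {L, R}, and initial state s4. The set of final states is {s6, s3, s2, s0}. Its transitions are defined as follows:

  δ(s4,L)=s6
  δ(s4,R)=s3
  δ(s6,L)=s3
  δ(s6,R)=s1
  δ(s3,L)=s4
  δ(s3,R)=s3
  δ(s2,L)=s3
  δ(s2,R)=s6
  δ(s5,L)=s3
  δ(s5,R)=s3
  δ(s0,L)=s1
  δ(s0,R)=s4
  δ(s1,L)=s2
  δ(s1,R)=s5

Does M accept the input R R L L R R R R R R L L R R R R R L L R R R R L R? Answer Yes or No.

Trace: s4 -R-> s3 -R-> s3 -L-> s4 -L-> s6 -R-> s1 -R-> s5 -R-> s3 -R-> s3 -R-> s3 -R-> s3 -L-> s4 -L-> s6 -R-> s1 -R-> s5 -R-> s3 -R-> s3 -R-> s3 -L-> s4 -L-> s6 -R-> s1 -R-> s5 -R-> s3 -R-> s3 -L-> s4 -R-> s3
End state s3 is accepting.

Yes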